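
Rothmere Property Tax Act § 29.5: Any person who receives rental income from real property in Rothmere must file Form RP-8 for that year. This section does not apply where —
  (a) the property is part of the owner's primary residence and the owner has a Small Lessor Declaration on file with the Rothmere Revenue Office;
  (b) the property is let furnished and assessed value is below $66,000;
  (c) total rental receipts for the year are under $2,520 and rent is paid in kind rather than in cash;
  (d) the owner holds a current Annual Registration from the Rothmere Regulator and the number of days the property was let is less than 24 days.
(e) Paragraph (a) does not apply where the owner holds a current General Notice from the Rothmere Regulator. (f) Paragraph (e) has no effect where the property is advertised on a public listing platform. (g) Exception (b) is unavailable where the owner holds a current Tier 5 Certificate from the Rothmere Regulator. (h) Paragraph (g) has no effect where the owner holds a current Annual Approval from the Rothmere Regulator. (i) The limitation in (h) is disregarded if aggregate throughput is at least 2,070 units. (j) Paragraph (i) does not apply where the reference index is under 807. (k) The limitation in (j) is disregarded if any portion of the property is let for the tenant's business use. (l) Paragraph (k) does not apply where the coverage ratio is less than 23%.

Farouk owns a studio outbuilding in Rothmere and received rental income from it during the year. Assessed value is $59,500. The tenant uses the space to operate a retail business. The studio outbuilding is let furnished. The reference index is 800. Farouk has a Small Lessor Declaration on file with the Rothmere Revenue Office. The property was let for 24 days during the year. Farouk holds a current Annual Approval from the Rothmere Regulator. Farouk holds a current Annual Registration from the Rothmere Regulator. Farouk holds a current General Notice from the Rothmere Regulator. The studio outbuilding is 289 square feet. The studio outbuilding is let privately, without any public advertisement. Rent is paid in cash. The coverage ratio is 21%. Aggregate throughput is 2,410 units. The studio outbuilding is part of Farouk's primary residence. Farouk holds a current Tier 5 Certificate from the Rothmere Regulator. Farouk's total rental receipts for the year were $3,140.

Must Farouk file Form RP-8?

Exception (a) is satisfied on its face — the studio outbuilding is part of the primary residence; a Small Lessor Declaration is on file. But applying paragraphs (e)–(f): (e) operates — a current General Notice is held. (f), which would lift (e), is inapplicable — the property is let privately without advertisement. Exception (a) does not apply.
All of (b)'s requirements are met (the property is let furnished; assessed value is $59,500, below the $66,000 limit). As to paragraphs (g)–(l): (g) would limit (b) — a current Tier 5 Certificate is held — but (h) sets (g) aside: (h) operates against (g): a current Annual Approval is held. (i) is triggered (aggregate throughput is 2,410 units, meeting the 2,070 units threshold), but yields to (j): (j) is triggered — the reference index is 800, under the 807 limit. (k) would limit (j) — the space is let for business use — but (l) sets (k) aside: (l) operates against (k): the coverage ratio is 21%, less than the 23% limit. Exception (b) stands.
Exception (c) requires that total rental receipts for the year are under $2,520; but total rental receipts for the year are $3,140, not under $2,520, so (c) is unavailable.
Exception (d) fails — the number of days the property was let is 24 days, not less than 24 days.

No — exception (b) applies; Farouk is not required to file Form RP-8.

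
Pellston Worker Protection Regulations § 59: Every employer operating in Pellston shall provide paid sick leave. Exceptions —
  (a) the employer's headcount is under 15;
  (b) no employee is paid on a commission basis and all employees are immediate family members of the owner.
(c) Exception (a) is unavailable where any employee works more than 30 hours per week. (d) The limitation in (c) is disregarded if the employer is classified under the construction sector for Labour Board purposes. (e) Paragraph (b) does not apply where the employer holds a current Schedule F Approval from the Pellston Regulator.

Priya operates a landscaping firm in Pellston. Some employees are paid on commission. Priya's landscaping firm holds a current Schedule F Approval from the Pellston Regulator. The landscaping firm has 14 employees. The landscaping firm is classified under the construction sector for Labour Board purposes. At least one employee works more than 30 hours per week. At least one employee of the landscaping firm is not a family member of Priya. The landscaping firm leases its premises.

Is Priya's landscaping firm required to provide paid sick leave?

No — exception (a) applies; Priya's landscaping firm is not required to provide paid sick leave.

Exception (a) is satisfied on its face — the employer's headcount is 14, under the 15 limit. Considering the limiting provisions: (c) would limit (a) — at least one employee exceeds 30 hours/week — but (d) sets (c) aside: (d) is engaged — the landscaping firm is classified under the construction sector. (a) remains available.
Exception (b) requires that no employee is paid on a commission basis; but some employees are paid on commission, so (b) is unavailable.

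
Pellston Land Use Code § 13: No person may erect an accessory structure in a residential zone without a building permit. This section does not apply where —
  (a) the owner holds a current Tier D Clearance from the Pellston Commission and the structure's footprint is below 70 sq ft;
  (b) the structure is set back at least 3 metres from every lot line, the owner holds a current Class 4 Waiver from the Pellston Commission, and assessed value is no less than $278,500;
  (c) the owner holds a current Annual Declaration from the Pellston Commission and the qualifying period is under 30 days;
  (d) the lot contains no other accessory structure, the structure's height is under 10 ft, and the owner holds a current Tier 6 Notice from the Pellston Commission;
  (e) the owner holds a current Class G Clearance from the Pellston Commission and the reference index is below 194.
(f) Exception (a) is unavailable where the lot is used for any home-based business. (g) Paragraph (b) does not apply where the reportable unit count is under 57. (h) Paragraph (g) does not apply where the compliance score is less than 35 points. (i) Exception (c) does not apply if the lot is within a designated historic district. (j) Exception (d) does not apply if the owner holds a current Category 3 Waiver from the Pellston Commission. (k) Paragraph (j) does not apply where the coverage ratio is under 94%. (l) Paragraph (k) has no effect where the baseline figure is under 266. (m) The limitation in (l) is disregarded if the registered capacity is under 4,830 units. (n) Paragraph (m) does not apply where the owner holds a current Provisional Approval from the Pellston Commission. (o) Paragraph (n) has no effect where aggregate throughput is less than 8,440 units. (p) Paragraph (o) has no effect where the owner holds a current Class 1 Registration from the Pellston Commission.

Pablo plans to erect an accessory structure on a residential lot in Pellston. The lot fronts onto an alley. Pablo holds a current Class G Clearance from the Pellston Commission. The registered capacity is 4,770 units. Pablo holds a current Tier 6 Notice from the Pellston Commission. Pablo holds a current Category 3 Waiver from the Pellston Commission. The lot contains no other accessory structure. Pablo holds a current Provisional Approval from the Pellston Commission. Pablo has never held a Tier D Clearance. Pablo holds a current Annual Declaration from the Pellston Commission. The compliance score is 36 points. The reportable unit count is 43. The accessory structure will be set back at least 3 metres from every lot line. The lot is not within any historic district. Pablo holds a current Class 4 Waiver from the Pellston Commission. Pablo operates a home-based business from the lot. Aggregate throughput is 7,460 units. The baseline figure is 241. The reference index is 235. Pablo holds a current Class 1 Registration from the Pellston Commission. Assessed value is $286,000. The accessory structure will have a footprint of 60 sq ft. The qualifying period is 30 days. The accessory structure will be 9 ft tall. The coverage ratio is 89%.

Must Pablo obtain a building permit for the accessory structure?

Exception (a) requires that the owner holds a current Tier D Clearance from the Pellston Commission; but no current Tier D Clearance is held, so (a) is unavailable.
Exception (b)'s conditions are all satisfied: the setback is at least 3 m on every side; a current Class 4 Waiver is held; assessed value is $286,000, meeting the $278,500 threshold. But applying paragraphs (g)–(h): (g) operates against (b): the reportable unit count is 43, under the 57 limit. (h), which would lift (g), does not operate here — the compliance score is 36 points, not less than 35 points. Exception (b) does not apply.
Exception (c) fails — the qualifying period is 30 days, not under 30 days.
Exception (d): the lot has no other accessory structure; the structure's height is 9 ft, under the 10 ft limit; a current Tier 6 Notice is held — every condition holds. But: (j) operates against (d): a current Category 3 Waiver is held. (k) would limit (j) — the coverage ratio is 89%, under the 94% limit — but (l) sets (k) aside: (l) operates against (k): the baseline figure is 241, under the 266 limit. (m) operates (the registered capacity is 4,770 units, under the 4,830 units limit), but is set aside by (n): (n) operates — a current Provisional Approval is held. (o) would limit (n) — aggregate throughput is 7,460 units, less than the 8,440 units limit — but (p) sets (o) aside: (p) operates — a current Class 1 Registration is held. So (d) is unavailable.
Exception (e) requires that the reference index is below 194; but the reference index is 235, not below 194, so (e) is unavailable.
None of the exceptions is available; § 13 applies in full.

Yes — Pablo must obtain a building permit.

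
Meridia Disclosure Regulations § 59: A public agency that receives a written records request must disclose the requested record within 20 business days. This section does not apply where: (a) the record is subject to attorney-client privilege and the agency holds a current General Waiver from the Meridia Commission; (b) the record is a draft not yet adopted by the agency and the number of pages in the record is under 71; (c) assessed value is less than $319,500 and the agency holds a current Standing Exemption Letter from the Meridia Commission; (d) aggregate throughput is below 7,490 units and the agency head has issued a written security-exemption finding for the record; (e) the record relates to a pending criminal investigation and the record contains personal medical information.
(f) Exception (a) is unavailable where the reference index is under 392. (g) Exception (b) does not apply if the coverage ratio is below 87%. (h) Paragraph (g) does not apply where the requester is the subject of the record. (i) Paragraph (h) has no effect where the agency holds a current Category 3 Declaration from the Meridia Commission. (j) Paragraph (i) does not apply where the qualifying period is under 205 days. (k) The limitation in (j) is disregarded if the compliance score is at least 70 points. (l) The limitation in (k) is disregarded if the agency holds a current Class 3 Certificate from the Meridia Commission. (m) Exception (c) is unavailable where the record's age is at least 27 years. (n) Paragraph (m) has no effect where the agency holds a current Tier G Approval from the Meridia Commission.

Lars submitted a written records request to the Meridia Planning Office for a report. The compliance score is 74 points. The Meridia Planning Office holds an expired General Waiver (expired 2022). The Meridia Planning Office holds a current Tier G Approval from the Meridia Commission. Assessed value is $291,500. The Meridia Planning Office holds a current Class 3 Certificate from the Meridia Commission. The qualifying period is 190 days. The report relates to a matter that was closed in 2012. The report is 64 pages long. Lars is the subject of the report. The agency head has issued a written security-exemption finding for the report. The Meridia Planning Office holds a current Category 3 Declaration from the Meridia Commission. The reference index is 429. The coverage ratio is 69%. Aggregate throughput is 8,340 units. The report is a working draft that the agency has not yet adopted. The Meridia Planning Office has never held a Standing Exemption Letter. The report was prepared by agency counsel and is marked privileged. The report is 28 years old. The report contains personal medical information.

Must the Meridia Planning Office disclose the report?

Exception (a) does not apply: the General Waiver is not current.
Exception (b): the report is an unadopted draft; the number of pages in the record is 64, under the 71 limit — every condition holds. Under paragraphs (g)–(l): (g) would limit (b) — the coverage ratio is 69%, below the 87% limit — but (h) sets (g) aside: (h) operates against (g): Lars is the subject of the report. (i) would limit (h) — a current Category 3 Declaration is held — but (j) sets (i) aside: (j) operates against (i): the qualifying period is 190 days, under the 205 days limit. (k) would limit (j) — the compliance score is 74 points, meeting the 70 points threshold — but (l) sets (k) aside: (l) is engaged — a current Class 3 Certificate is held. (b) remains available.
Exception (c) does not apply: the Standing Exemption Letter is not current.
Exception (d) does not apply: aggregate throughput is 8,340 units, not below 7,490 units.
Exception (e) requires that the record relates to a pending criminal investigation; but the report relates to a closed matter, so (e) is unavailable.

No — exception (b) applies; the Meridia Planning Office is not required to disclose the report.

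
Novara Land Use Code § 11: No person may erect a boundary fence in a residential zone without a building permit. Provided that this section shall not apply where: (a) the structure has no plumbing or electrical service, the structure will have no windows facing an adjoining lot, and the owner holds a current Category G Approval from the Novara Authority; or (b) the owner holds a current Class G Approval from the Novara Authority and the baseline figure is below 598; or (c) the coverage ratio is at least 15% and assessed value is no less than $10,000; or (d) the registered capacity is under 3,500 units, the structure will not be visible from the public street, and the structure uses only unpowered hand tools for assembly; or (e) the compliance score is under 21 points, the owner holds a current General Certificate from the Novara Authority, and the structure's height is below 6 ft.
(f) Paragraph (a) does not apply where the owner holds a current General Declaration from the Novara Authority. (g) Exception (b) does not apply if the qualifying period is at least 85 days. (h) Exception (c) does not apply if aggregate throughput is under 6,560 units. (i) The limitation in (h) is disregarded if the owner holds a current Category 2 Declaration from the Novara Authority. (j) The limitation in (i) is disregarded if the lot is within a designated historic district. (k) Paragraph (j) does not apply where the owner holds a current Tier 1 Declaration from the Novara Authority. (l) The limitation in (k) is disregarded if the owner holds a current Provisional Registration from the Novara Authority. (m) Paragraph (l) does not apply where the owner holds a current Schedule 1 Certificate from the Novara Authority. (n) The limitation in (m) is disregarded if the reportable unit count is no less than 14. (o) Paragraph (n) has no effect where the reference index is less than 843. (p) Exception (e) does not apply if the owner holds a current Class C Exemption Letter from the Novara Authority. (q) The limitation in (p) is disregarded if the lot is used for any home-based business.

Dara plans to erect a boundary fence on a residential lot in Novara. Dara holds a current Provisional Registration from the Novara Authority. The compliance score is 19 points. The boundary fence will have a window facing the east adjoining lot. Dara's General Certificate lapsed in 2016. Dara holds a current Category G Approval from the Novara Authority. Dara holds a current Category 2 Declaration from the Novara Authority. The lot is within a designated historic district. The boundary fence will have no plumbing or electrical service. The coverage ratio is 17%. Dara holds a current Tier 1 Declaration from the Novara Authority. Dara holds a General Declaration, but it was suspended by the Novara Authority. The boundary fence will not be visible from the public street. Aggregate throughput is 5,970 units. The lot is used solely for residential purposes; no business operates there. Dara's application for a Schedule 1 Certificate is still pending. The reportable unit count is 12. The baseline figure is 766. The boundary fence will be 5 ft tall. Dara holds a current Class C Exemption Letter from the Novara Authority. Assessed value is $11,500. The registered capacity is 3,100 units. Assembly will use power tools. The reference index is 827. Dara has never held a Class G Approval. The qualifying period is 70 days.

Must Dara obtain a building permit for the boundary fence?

Exception (a) fails — a window faces an adjoining lot.
Exception (b) requires that the owner holds a current Class G Approval from the Novara Authority; but no current Class G Approval is held, so (b) is unavailable.
Exception (c): the coverage ratio is 17%, meeting the 15% threshold; assessed value is $11,500, meeting the $10,000 threshold — every condition holds. But applying paragraphs (h)–(o): (h) operates against (c): aggregate throughput is 5,970 units, under the 6,560 units limit. (i) is engaged (a current Category 2 Declaration is held), but is itself disapplied by (j): (j) is engaged — the lot is in a historic district. (k) would limit (j) — a current Tier 1 Declaration is held — but (l) sets (k) aside: (l) operates against (k): a current Provisional Registration is held. (m), which would lift (l), is not triggered — no current Schedule 1 Certificate is held. Exception (c) does not apply.
Exception (d) requires that the structure uses only unpowered hand tools for assembly; but assembly uses power tools, so (d) is unavailable.
Exception (e) does not apply: the General Certificate is not current.
No exception displaces § 11.

Yes — Dara must obtain a building permit.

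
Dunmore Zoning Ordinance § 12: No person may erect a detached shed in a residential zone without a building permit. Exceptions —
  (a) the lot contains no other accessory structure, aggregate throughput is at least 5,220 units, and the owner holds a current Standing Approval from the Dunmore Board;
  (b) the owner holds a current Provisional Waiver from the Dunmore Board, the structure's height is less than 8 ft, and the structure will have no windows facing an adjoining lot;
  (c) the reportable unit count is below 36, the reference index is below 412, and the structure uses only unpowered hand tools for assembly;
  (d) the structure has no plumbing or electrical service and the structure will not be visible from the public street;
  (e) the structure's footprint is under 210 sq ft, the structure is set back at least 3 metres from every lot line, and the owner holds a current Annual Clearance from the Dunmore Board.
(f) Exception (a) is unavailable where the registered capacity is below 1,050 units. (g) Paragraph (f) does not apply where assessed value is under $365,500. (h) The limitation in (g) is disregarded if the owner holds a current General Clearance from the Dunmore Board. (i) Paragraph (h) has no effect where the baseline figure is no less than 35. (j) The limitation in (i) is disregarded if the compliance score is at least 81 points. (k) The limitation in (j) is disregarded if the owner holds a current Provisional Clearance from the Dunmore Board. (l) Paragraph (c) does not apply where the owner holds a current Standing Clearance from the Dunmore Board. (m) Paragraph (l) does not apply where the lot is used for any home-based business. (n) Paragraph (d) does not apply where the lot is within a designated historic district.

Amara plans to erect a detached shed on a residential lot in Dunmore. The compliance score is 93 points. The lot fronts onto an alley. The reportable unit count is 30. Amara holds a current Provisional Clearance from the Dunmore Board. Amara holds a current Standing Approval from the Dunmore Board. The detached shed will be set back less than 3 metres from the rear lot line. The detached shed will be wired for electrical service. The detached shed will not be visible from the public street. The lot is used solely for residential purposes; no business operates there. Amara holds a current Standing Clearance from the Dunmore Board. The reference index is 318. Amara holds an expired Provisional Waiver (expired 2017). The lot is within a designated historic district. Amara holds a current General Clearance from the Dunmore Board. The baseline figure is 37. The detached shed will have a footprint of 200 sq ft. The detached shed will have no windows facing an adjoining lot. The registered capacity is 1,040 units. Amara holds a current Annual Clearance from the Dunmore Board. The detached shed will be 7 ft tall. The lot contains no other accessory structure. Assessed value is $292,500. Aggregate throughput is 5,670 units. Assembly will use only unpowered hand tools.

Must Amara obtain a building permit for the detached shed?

All of (a)'s requirements are met (the lot has no other accessory structure; aggregate throughput is 5,670 units, meeting the 5,220 units threshold; a current Standing Approval is held). Under paragraphs (f)–(k): (f) is triggered (the registered capacity is 1,040 units, below the 1,050 units limit), but is itself disapplied by (g): (g) operates — assessed value is $292,500, under the $365,500 limit. (h) is engaged (a current General Clearance is held), but yields to (i): (i) is triggered — the baseline figure is 37, meeting the 35 threshold. (j) would limit (i) — the compliance score is 93 points, meeting the 81 points threshold — but (k) sets (j) aside: (k) operates against (j): a current Provisional Clearance is held. (a) remains available.
Exception (b) does not apply: no current Provisional Waiver is held.
All of (c)'s requirements are met (the reportable unit count is 30, below the 36 limit; the reference index is 318, below the 412 limit; assembly uses only hand tools). But applying paragraphs (l)–(m): (l) operates against (c): a current Standing Clearance is held. (m) is inapplicable (the lot is solely residential), so (l) stands. Exception (c) does not apply.
Exception (d) does not apply: electrical service is planned.
Exception (e) does not apply: the rear setback is under 3 m.

No — exception (a) applies; Amara does not need a building permit.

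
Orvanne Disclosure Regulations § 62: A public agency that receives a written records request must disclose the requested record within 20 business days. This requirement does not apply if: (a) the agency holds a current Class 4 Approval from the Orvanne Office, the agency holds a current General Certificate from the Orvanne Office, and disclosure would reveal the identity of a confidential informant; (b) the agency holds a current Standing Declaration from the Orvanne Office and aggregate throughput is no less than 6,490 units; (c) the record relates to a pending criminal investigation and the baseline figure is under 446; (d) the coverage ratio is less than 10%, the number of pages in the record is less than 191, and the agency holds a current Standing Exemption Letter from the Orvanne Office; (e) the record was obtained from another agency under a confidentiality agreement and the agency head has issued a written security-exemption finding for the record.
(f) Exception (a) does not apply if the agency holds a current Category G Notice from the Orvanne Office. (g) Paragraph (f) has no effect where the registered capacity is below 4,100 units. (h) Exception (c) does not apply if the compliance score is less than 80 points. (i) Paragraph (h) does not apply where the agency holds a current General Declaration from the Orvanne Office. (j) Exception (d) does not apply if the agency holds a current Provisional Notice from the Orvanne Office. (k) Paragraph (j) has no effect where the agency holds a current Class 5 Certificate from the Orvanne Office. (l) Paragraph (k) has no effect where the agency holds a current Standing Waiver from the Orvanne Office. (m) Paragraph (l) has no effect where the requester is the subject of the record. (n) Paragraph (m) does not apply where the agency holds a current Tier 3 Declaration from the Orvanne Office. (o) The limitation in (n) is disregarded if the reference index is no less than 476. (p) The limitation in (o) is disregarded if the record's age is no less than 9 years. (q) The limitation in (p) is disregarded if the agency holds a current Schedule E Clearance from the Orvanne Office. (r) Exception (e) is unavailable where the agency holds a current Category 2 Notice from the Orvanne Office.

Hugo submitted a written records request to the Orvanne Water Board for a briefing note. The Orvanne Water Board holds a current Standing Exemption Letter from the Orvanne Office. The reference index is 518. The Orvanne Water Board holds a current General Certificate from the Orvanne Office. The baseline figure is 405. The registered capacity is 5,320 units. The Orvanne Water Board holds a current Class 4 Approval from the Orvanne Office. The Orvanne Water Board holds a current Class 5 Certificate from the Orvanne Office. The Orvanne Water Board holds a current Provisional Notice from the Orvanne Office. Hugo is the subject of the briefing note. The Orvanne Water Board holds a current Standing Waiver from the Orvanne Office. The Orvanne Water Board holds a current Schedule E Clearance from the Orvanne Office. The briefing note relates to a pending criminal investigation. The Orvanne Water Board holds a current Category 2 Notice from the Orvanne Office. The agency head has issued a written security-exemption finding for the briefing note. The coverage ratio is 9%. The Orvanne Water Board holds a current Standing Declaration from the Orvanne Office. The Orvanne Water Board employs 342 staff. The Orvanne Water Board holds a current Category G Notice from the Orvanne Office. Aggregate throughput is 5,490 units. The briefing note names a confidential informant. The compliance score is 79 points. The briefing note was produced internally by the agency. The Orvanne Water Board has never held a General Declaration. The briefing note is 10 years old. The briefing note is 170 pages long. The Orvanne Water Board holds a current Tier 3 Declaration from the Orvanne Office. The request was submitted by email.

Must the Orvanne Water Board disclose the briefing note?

No — exception (d) applies; the Orvanne Water Board is not required to disclose the briefing note.

Exception (a) is satisfied on its face — a current Class 4 Approval is held; a current General Certificate is held; the briefing note names a confidential informant. However, paragraphs (f)–(g) must be considered: (f) operates against (a): a current Category G Notice is held. (g), which would lift (f), is inapplicable — the registered capacity is 5,320 units, not below 4,100 units. So (a) is unavailable.
Exception (b) does not apply: aggregate throughput is 5,490 units, short of 6,490 units.
Exception (c) is satisfied on its face — the briefing note relates to a pending investigation; the baseline figure is 405, under the 446 limit. Turning to paragraphs (h)–(i): (h) operates against (c): the compliance score is 79 points, less than the 80 points limit. (i), which would lift (h), is inapplicable — the General Declaration is not current. (c) is therefore removed.
Exception (d) is satisfied on its face — the coverage ratio is 9%, less than the 10% limit; the number of pages in the record is 170, less than the 191 limit; a current Standing Exemption Letter is held. Under paragraphs (j)–(q): (j) would limit (d) — a current Provisional Notice is held — but (k) sets (j) aside: (k) operates against (j): a current Class 5 Certificate is held. (l) operates (a current Standing Waiver is held), but is itself disapplied by (m): (m) operates against (l): Hugo is the subject of the briefing note. (n) operates (a current Tier 3 Declaration is held), but is overridden by (o): (o) operates against (n): the reference index is 518, meeting the 476 threshold. (p) is triggered (the record's age is 10 years, meeting the 9 years threshold), but is displaced by (q): (q) operates against (p): a current Schedule E Clearance is held. So (d) applies.
Exception (e) does not apply: the briefing note was produced internally.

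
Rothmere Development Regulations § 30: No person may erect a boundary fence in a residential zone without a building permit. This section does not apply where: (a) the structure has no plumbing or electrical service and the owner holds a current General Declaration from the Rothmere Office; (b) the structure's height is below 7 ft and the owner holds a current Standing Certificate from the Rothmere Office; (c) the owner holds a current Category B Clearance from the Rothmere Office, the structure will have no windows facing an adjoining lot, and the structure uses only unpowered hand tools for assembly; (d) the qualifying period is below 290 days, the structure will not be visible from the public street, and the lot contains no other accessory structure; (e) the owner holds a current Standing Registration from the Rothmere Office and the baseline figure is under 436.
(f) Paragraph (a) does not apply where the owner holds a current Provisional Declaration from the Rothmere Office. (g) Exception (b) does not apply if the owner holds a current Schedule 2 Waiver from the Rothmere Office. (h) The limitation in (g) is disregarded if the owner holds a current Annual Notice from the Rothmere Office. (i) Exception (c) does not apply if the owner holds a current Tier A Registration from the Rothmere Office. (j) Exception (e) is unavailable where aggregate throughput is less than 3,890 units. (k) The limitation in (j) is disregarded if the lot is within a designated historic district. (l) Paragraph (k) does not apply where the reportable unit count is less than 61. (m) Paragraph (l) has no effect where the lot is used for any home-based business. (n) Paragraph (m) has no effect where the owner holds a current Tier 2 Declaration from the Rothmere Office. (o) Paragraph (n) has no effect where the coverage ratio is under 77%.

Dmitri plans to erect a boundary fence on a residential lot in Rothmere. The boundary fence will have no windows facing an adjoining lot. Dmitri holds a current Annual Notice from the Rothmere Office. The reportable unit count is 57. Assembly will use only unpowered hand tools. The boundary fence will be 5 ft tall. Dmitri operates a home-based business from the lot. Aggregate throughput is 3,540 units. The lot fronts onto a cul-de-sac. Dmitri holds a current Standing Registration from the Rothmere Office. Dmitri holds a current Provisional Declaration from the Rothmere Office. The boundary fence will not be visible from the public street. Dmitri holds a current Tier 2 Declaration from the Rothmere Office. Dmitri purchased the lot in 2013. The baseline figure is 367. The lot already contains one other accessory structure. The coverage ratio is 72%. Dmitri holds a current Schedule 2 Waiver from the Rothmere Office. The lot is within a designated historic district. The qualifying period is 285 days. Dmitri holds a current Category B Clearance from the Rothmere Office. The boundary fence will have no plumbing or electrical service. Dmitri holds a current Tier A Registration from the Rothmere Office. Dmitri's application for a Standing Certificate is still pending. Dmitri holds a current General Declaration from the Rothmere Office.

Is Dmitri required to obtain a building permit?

No — exception (e) applies; Dmitri does not need a building permit.

Exception (a) is satisfied on its face — there is no plumbing or electrical service; a current General Declaration is held. But: (f) operates against (a): a current Provisional Declaration is held. Exception (a) does not apply.
Exception (b) fails — there is no Standing Certificate in force.
Exception (c) is satisfied on its face — a current Category B Clearance is held; no windows face an adjoining lot; assembly uses only hand tools. Turning to paragraph (i): (i) operates — a current Tier A Registration is held. (c) is therefore removed.
Exception (d) does not apply: the lot already has another accessory structure.
Exception (e)'s conditions are all satisfied: a current Standing Registration is held; the baseline figure is 367, under the 436 limit. Applying paragraphs (j)–(o): (j) would limit (e) — aggregate throughput is 3,540 units, less than the 3,890 units limit — but (k) sets (j) aside: (k) operates against (j): the lot is in a historic district. (l) would limit (k) — the reportable unit count is 57, less than the 61 limit — but (m) sets (l) aside: (m) operates against (l): a home-based business operates on the lot. (n) is engaged (a current Tier 2 Declaration is held), but is overridden by (o): (o) operates against (n): the coverage ratio is 72%, under the 77% limit. So (e) applies.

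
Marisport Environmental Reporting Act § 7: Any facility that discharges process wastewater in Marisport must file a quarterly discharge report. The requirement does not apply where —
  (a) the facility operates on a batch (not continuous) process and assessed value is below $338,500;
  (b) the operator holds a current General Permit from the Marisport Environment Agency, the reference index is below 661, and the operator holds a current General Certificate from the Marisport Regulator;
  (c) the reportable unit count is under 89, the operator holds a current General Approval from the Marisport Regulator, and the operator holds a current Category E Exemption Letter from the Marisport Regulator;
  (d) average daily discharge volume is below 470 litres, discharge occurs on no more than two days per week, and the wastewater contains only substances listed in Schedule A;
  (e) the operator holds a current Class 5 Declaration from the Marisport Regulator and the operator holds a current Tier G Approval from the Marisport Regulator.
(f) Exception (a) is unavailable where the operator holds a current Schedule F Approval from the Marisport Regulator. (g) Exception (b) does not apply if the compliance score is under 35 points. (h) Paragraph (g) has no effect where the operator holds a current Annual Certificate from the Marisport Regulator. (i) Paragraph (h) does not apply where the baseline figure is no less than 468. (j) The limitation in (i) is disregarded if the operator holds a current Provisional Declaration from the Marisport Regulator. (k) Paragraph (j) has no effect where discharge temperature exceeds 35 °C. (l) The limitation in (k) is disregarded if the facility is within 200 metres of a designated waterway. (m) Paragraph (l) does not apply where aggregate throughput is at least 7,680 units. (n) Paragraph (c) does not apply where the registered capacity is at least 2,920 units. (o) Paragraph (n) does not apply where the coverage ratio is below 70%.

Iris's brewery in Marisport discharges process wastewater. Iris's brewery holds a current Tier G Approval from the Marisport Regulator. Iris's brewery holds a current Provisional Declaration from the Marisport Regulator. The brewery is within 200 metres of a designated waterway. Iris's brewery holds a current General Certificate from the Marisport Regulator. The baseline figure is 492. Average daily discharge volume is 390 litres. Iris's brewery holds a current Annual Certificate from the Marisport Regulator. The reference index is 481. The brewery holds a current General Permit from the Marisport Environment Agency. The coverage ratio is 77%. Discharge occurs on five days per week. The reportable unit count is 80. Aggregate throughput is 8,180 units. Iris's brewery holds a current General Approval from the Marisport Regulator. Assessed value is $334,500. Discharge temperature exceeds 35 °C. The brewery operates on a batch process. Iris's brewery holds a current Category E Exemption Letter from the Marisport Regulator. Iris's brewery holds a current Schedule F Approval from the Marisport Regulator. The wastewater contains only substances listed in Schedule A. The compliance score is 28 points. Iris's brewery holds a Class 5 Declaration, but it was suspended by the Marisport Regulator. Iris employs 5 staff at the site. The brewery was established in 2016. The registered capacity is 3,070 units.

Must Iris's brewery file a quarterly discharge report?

Yes — Iris's brewery must file a quarterly discharge report.

Exception (a): the facility operates on a batch process; assessed value is $334,500, below the $338,500 limit — every condition holds. But: (f) operates against (a): a current Schedule F Approval is held. So (a) is unavailable.
Exception (b)'s conditions are all satisfied: a current General Permit is held; the reference index is 481, below the 661 limit; a current General Certificate is held. However, paragraphs (g)–(m) must be considered: (g) applies — the compliance score is 28 points, under the 35 points limit. (h) is triggered (a current Annual Certificate is held), but yields to (i): (i) operates — the baseline figure is 492, meeting the 468 threshold. (j) is engaged (a current Provisional Declaration is held), but yields to (k): (k) operates against (j): discharge temperature exceeds 35 °C. (l) would limit (k) — the brewery is within 200 m of a designated waterway — but (m) sets (l) aside: (m) operates — aggregate throughput is 8,180 units, meeting the 7,680 units threshold. (b) is therefore removed.
Exception (c)'s conditions are all satisfied: the reportable unit count is 80, under the 89 limit; a current General Approval is held; a current Category E Exemption Letter is held. Turning to paragraphs (n)–(o): (n) operates against (c): the registered capacity is 3,070 units, meeting the 2,920 units threshold. (o) is not triggered (the coverage ratio is 77%, not below 70%), so (n) stands. So (c) is unavailable.
Exception (d) requires that discharge occurs on no more than two days per week; but discharge occurs on five days per week, so (d) is unavailable.
Exception (e) fails — the Class 5 Declaration is not current.
No exception is made out. Iris's brewery falls within the general rule.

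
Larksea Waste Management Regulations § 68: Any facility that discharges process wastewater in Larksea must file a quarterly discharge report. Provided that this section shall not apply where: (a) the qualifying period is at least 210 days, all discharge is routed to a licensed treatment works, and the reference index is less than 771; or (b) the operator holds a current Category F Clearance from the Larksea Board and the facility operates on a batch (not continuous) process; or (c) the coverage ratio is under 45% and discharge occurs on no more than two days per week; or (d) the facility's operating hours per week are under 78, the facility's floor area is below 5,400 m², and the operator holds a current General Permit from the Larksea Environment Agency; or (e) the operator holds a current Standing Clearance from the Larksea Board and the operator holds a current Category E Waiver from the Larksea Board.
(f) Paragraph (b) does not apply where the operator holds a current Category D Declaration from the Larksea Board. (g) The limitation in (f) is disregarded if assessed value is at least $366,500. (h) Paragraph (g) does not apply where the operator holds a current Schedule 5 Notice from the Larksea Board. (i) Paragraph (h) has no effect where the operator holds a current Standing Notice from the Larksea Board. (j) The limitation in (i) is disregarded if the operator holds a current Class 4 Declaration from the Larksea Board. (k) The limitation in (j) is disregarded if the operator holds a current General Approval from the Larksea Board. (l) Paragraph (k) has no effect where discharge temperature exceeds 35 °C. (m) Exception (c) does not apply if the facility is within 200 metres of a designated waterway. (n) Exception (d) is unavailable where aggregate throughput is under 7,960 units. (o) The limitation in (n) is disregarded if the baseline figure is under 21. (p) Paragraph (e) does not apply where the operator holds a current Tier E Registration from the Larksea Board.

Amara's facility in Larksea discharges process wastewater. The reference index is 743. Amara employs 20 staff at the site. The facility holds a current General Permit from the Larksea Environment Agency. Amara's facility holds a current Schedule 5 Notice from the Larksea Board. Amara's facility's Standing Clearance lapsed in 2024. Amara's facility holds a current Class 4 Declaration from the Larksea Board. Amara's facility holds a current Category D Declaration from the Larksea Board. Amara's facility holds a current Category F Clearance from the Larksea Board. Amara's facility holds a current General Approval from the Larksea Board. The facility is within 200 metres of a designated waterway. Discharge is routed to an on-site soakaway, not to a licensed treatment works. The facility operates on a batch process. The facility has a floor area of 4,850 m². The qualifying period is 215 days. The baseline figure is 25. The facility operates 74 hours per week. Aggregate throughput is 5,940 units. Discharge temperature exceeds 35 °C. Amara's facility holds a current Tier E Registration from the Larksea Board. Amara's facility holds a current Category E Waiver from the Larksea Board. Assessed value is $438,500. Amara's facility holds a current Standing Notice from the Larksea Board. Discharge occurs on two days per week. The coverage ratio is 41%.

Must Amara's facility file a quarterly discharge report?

Yes — Amara's facility must file a quarterly discharge report.

Exception (a) requires that all discharge is routed to a licensed treatment works; but discharge is not routed to a licensed treatment works, so (a) is unavailable.
All of (b)'s requirements are met (a current Category F Clearance is held; the facility operates on a batch process). But: (f) operates against (b): a current Category D Declaration is held. (g) is engaged (assessed value is $438,500, meeting the $366,500 threshold), but is displaced by (h): (h) is triggered — a current Schedule 5 Notice is held. (i) would limit (h) — a current Standing Notice is held — but (j) sets (i) aside: (j) is engaged — a current Class 4 Declaration is held. (k) is engaged (a current General Approval is held), but yields to (l): (l) operates against (k): discharge temperature exceeds 35 °C. So (b) is unavailable.
All of (c)'s requirements are met (the coverage ratio is 41%, under the 45% limit; discharge occurs on no more than two days per week). But applying paragraph (m): (m) operates — the facility is within 200 m of a designated waterway. (c) is therefore removed.
All of (d)'s requirements are met (the facility's operating hours per week are 74, under the 78 limit; the facility's floor area is 4,850 m², below the 5,400 m² limit; a current General Permit is held). However, paragraphs (n)–(o) must be considered: (n) operates against (d): aggregate throughput is 5,940 units, under the 7,960 units limit. (o) is not engaged (the baseline figure is 25, not under 21), so (n) stands. (d) is therefore removed.
Exception (e) requires that the operator holds a current Standing Clearance from the Larksea Board; but the Standing Clearance is not current, so (e) is unavailable.
No exception is made out. Amara's facility falls within the general rule.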